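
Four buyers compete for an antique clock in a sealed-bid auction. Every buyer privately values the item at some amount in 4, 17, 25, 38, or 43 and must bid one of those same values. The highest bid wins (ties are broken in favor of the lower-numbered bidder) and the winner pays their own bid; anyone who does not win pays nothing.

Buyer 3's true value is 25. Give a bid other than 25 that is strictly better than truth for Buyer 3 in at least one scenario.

17

Suppose Buyer 1 bids 4, Buyer 2 bids 4 and Buyer 4 bids 4.
Bid 25: wins, pays 25, utility 25 - 25 = 0.
Bid 17: wins, pays 17, utility 25 - 17 = 8.
So bidding 17 beats truth here (8 > 0).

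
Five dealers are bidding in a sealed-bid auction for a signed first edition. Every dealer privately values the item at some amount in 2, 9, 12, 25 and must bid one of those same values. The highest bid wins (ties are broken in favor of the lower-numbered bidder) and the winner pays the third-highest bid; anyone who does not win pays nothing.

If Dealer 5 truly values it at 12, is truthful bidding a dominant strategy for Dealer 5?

No

Consider the case where Dealer 1 bids 2, Dealer 2 bids 2, Dealer 3 bids 2 and Dealer 4 bids 12.
Truthful bid 12: loses, pays 0, utility 0.
Bid 25 instead: wins, pays 2, utility 12 - 2 = 10.
Since 10 > 0, bidding 25 is strictly better here, so truthful bidding is not dominant.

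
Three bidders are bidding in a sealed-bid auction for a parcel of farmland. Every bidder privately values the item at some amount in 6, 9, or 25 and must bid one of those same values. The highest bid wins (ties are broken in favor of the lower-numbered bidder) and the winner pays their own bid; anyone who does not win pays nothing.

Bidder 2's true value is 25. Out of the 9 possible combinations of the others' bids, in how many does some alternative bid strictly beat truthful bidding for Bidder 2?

2

Others bid (6, 6): truth gives 0; bid 9 gives 16 > 0. Violating.
Others bid (6, 9): truth gives 0; bid 9 gives 16 > 0. Violating.
Others bid (6, 25): truth gives 0; no alternative beats it.
Others bid (9, 6): truth gives 0; no alternative beats it.
(Checking all 9 profiles: 2 have a profitable deviation, 7 do not.)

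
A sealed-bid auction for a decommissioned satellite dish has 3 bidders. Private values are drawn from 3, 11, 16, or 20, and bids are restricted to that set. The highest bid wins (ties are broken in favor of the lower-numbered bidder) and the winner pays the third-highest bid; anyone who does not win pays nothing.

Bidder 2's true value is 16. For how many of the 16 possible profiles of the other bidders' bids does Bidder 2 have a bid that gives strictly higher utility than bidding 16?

Others bid (3, 20): truth gives 0; bid 20 gives 13 > 0. Violating.
Others bid (11, 20): truth gives 0; bid 20 gives 5 > 0. Violating.
Others bid (16, 3): truth gives 0; bid 20 gives 13 > 0. Violating.
Others bid (16, 11): truth gives 0; bid 20 gives 5 > 0. Violating.
Others bid (3, 3): truth gives 13; no alternative beats it.
Others bid (3, 11): truth gives 13; no alternative beats it.
(Checking all 16 profiles: 4 have a profitable deviation, 12 do not.)

4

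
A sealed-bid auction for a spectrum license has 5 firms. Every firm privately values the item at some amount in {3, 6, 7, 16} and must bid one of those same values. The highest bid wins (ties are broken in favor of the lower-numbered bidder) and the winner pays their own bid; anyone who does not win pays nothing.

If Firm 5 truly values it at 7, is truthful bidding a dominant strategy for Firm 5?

Consider the case where Firm 1 bids 3, Firm 2 bids 3, Firm 3 bids 3 and Firm 4 bids 3.
Truthful bid 7: wins, pays 7, utility 7 - 7 = 0.
Bid 6 instead: wins, pays 6, utility 7 - 6 = 1.
Since 1 > 0, bidding 6 is strictly better here, so truthful bidding is not dominant.

No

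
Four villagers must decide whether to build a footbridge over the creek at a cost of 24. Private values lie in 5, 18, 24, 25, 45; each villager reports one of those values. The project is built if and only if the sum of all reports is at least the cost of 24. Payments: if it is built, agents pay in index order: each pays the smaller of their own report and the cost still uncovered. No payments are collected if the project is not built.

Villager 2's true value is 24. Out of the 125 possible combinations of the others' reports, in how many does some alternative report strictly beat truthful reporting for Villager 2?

Others report (5, 5, 5): truth gives 5; report 18 gives 6 > 5. Violating.
Others report (5, 5, 18): truth gives 5; report 5 gives 19 > 5. Violating.
Others report (5, 5, 24): truth gives 5; report 5 gives 19 > 5. Violating.
Others report (5, 5, 25): truth gives 5; report 5 gives 19 > 5. Violating.
Others report (24, 5, 5): truth gives 24; no alternative beats it.
Others report (24, 5, 18): truth gives 24; no alternative beats it.
(Checking all 125 profiles: 50 have a profitable deviation, 75 do not.)

50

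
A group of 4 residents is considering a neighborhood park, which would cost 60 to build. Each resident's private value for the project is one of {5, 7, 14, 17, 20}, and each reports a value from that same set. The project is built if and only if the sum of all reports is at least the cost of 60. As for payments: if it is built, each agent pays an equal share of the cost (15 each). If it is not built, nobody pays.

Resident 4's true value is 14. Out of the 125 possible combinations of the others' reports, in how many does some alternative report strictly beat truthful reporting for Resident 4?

Others report (7, 20, 20): truth gives -1; report 5 gives 0 > -1. Violating.
Others report (14, 14, 20): truth gives -1; report 5 gives 0 > -1. Violating.
Others report (14, 17, 17): truth gives -1; report 5 gives 0 > -1. Violating.
Others report (14, 17, 20): truth gives -1; report 5 gives 0 > -1. Violating.
Others report (5, 5, 5): truth gives 0; no alternative beats it.
Others report (5, 5, 7): truth gives 0; no alternative beats it.
(Checking all 125 profiles: 22 have a profitable deviation, 103 do not.)

22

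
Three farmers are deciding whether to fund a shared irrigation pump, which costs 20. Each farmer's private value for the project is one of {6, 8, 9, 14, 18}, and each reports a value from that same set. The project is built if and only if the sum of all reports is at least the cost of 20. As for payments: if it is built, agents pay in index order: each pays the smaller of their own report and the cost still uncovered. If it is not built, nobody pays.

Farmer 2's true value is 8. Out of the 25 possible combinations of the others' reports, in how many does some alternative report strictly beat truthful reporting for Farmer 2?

Others report (6, 8): truth gives 0; report 6 gives 2 > 0. Violating.
Others report (6, 9): truth gives 0; report 6 gives 2 > 0. Violating.
Others report (6, 14): truth gives 0; report 6 gives 2 > 0. Violating.
Others report (6, 18): truth gives 0; report 6 gives 2 > 0. Violating.
Others report (6, 6): truth gives 0; no alternative beats it.
Others report (14, 6): truth gives 2; no alternative beats it.
(Checking all 25 profiles: 14 have a profitable deviation, 11 do not.)

14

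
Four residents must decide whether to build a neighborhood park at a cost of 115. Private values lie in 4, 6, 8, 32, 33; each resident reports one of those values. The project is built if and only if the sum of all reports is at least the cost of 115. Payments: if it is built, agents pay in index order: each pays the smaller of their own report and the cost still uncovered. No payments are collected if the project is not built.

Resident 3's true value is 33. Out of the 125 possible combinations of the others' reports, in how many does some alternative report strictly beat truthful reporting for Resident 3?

8

Others report (32, 32, 32): truth gives 0; report 32 gives 1 > 0. Violating.
Others report (32, 32, 33): truth gives 0; report 32 gives 1 > 0. Violating.
Others report (32, 33, 32): truth gives 0; report 32 gives 1 > 0. Violating.
Others report (32, 33, 33): truth gives 0; report 32 gives 1 > 0. Violating.
Others report (4, 4, 4): truth gives 0; no alternative beats it.
Others report (4, 4, 6): truth gives 0; no alternative beats it.
(Checking all 125 profiles: 8 have a profitable deviation, 117 do not.)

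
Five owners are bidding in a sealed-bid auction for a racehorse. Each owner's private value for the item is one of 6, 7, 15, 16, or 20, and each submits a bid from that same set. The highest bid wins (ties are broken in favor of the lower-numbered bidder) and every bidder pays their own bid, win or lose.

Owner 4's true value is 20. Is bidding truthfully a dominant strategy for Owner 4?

No

Consider the case where Owner 1 bids 6, Owner 2 bids 6, Owner 3 bids 6 and Owner 5 bids 6.
Truthful bid 20: wins, pays 20, utility 20 - 20 = 0.
Bid 7 instead: wins, pays 7, utility 20 - 7 = 13.
Since 13 > 0, bidding 7 is strictly better here, so truthful bidding is not dominant.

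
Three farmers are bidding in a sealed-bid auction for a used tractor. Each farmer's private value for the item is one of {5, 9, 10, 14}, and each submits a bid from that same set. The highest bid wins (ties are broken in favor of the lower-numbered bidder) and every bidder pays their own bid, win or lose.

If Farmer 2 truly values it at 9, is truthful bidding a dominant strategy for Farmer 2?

Consider the case where Farmer 1 bids 5 and Farmer 3 bids 10.
Truthful bid 9: loses but pays 9, utility -9.
Bid 5 instead: loses but pays 5, utility -5.
Since -5 > -9, bidding 5 is strictly better here, so truthful bidding is not dominant.

No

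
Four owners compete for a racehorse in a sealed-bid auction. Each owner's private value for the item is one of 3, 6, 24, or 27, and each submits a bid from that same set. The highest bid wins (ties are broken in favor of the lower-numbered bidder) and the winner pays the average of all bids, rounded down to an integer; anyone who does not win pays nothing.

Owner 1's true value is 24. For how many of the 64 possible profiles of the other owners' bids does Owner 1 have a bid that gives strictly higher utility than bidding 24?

38

Others bid (3, 3, 3): truth gives 16; bid 3 gives 21 > 16. Violating.
Others bid (3, 3, 6): truth gives 15; bid 6 gives 20 > 15. Violating.
Others bid (3, 3, 27): truth gives 0; bid 27 gives 9 > 0. Violating.
Others bid (3, 6, 3): truth gives 15; bid 6 gives 20 > 15. Violating.
Others bid (3, 3, 24): truth gives 11; no alternative beats it.
Others bid (3, 6, 24): truth gives 10; no alternative beats it.
(Checking all 64 profiles: 38 have a profitable deviation, 26 do not.)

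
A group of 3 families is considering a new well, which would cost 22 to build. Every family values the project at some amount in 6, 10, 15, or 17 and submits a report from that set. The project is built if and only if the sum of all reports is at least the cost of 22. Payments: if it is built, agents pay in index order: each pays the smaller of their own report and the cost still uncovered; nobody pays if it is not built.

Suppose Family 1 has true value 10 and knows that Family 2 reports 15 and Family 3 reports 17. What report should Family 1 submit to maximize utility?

Report 6: project built, pays 6, utility 10 - 6 = 4.
Report 10: project built, pays 10, utility 10 - 10 = 0.
Report 15: project built, pays 15, utility 10 - 15 = -5.
Report 17: project built, pays 17, utility 10 - 17 = -7.
The best choice is 6 with utility 4.

6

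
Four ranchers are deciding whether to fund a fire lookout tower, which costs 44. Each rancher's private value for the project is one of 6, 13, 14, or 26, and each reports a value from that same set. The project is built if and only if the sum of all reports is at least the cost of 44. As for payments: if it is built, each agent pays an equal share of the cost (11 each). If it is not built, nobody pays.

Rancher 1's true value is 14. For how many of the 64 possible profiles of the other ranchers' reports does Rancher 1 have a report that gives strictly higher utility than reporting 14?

Others report (6, 6, 6): truth gives 0; report 26 gives 3 > 0. Violating.
Others report (6, 6, 13): truth gives 0; report 26 gives 3 > 0. Violating.
Others report (6, 6, 14): truth gives 0; report 26 gives 3 > 0. Violating.
Others report (6, 13, 6): truth gives 0; report 26 gives 3 > 0. Violating.
Others report (6, 6, 26): truth gives 3; no alternative beats it.
Others report (6, 13, 13): truth gives 3; no alternative beats it.
(Checking all 64 profiles: 7 have a profitable deviation, 57 do not.)

7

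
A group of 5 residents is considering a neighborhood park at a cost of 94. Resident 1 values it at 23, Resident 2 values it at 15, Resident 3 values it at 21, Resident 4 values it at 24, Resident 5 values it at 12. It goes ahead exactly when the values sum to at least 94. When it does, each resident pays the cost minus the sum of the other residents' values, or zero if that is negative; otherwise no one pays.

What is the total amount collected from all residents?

Total value 95 ≥ cost 94, so it is built.
Resident 1: others sum to 72; max(0, 94 - 72) = 22.
Resident 2: others sum to 80; max(0, 94 - 80) = 14.
Resident 3: others sum to 74; max(0, 94 - 74) = 20.
Resident 4: others sum to 71; max(0, 94 - 71) = 23.
Resident 5: others sum to 83; max(0, 94 - 83) = 11.
Total collected = 22 + 14 + 20 + 23 + 11 = 90.

90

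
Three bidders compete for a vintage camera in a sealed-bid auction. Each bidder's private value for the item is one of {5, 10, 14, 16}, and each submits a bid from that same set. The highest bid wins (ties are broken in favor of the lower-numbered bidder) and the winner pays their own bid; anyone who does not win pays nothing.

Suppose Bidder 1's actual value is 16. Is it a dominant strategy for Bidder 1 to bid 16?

Consider the case where Bidder 2 bids 5 and Bidder 3 bids 5.
Truthful bid 16: wins, pays 16, utility 16 - 16 = 0.
Bid 5 instead: wins, pays 5, utility 16 - 5 = 11.
Since 11 > 0, bidding 5 is strictly better here, so truthful bidding is not dominant.

No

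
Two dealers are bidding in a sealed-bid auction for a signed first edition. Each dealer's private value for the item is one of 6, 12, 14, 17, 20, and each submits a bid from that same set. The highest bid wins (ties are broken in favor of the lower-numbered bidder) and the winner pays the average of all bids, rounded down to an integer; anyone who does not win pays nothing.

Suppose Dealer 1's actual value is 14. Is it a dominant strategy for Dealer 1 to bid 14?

Consider the case where Dealer 2 bids 6.
Truthful bid 14: wins, pays 10, utility 14 - 10 = 4.
Bid 6 instead: wins, pays 6, utility 14 - 6 = 8.
Since 8 > 4, bidding 6 is strictly better here, so truthful bidding is not dominant.

No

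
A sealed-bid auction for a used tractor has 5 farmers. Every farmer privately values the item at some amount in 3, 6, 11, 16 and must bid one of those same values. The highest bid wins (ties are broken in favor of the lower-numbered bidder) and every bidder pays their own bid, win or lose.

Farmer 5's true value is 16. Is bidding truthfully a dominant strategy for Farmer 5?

No

Consider the case where Farmer 1 bids 3, Farmer 2 bids 3, Farmer 3 bids 3 and Farmer 4 bids 3.
Truthful bid 16: wins, pays 16, utility 16 - 16 = 0.
Bid 6 instead: wins, pays 6, utility 16 - 6 = 10.
Since 10 > 0, bidding 6 is strictly better here, so truthful bidding is not dominant.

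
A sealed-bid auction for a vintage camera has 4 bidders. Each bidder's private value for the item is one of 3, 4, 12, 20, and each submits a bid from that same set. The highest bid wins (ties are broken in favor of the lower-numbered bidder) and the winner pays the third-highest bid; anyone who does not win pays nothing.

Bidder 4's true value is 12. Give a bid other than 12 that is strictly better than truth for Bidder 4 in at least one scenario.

Suppose Bidder 1 bids 3, Bidder 2 bids 3 and Bidder 3 bids 12.
Bid 12: loses, pays 0, utility 0.
Bid 20: wins, pays 3, utility 12 - 3 = 9.
So bidding 20 beats truth here (9 > 0).

20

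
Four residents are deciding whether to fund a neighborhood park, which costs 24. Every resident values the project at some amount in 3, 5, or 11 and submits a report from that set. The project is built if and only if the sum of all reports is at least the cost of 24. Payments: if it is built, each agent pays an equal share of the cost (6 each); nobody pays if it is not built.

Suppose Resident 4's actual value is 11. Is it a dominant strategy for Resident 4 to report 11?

Check each profile of the others' reports and compare truth against every alternative report.
Others report (3, 3, 11): truth gives 5, best alternative gives 0.
Others report (3, 5, 5): truth gives 5, best alternative gives 0.
Others report (3, 11, 3): truth gives 5, best alternative gives 0.
Others report (5, 3, 5): truth gives 5, best alternative gives 0.
Others report (5, 5, 3): truth gives 5, best alternative gives 0.
Others report (5, 5, 5): truth gives 5, best alternative gives 0.
(Remaining 21 profiles checked similarly; truth is weakly best in each.)
In every case the truthful report is at least as good as any alternative, so it is a dominant strategy.

Yes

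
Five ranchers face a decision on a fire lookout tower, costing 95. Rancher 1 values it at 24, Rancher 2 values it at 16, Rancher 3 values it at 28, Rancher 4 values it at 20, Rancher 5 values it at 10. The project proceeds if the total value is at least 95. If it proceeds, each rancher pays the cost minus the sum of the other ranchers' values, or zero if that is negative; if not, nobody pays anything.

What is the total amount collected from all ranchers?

Total value 98 ≥ cost 95, so it is built.
Rancher 1: others sum to 74; max(0, 95 - 74) = 21.
Rancher 2: others sum to 82; max(0, 95 - 82) = 13.
Rancher 3: others sum to 70; max(0, 95 - 70) = 25.
Rancher 4: others sum to 78; max(0, 95 - 78) = 17.
Rancher 5: others sum to 88; max(0, 95 - 88) = 7.
Total collected = 21 + 13 + 25 + 17 + 7 = 83.

83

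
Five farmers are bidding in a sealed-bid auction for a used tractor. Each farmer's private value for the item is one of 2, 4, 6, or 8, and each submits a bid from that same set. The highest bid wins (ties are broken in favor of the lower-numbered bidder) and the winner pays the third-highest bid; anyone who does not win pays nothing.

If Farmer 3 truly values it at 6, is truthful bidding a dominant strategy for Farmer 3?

No

Consider the case where Farmer 1 bids 2, Farmer 2 bids 2, Farmer 4 bids 2 and Farmer 5 bids 8.
Truthful bid 6: loses, pays 0, utility 0.
Bid 8 instead: wins, pays 2, utility 6 - 2 = 4.
Since 4 > 0, bidding 8 is strictly better here, so truthful bidding is not dominant.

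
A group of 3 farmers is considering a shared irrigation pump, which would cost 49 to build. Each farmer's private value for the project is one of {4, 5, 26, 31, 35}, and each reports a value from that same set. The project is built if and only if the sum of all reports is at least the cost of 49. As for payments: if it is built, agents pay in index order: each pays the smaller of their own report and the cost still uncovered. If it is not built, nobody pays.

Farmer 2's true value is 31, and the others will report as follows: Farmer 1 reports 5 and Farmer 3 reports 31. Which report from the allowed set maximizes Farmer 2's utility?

26

Report 4: project not built, utility 0.
Report 5: project not built, utility 0.
Report 26: project built, pays 26, utility 31 - 26 = 5.
Report 31: project built, pays 31, utility 31 - 31 = 0.
Report 35: project built, pays 35, utility 31 - 35 = -4.
The best choice is 26 with utility 5.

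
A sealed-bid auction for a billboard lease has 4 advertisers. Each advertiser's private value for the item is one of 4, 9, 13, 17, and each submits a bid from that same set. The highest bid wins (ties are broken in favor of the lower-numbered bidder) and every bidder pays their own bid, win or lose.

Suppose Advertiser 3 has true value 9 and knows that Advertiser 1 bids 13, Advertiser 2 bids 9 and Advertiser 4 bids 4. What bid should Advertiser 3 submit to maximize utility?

Bid 4: loses but pays 4, utility -4.
Bid 9: loses but pays 9, utility -9.
Bid 13: loses but pays 13, utility -13.
Bid 17: wins, pays 17, utility 9 - 17 = -8.
The best choice is 4 with utility -4.

4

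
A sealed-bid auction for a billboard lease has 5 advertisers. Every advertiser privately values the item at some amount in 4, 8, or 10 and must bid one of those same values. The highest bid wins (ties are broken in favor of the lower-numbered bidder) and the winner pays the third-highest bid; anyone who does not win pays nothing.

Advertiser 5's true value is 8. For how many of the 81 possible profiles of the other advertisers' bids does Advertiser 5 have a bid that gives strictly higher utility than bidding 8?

Others bid (4, 4, 4, 8): truth gives 0; bid 10 gives 4 > 0. Violating.
Others bid (4, 4, 8, 4): truth gives 0; bid 10 gives 4 > 0. Violating.
Others bid (4, 8, 4, 4): truth gives 0; bid 10 gives 4 > 0. Violating.
Others bid (8, 4, 4, 4): truth gives 0; bid 10 gives 4 > 0. Violating.
Others bid (4, 4, 4, 4): truth gives 4; no alternative beats it.
Others bid (4, 4, 4, 10): truth gives 0; no alternative beats it.
(Checking all 81 profiles: 4 have a profitable deviation, 77 do not.)

4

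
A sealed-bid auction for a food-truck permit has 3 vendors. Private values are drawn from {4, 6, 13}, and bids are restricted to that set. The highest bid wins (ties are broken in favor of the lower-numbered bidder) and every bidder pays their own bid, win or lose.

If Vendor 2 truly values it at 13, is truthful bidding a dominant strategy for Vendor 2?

Consider the case where Vendor 1 bids 4 and Vendor 3 bids 4.
Truthful bid 13: wins, pays 13, utility 13 - 13 = 0.
Bid 6 instead: wins, pays 6, utility 13 - 6 = 7.
Since 7 > 0, bidding 6 is strictly better here, so truthful bidding is not dominant.

No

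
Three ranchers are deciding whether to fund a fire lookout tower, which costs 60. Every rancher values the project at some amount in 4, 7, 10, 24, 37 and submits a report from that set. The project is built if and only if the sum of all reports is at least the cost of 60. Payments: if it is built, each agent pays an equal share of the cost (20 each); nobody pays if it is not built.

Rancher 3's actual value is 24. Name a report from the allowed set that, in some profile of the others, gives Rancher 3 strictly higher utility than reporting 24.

Suppose Rancher 1 reports 4 and Rancher 2 reports 24.
Report 24: project not built, utility 0.
Report 37: project built, pays 20, utility 24 - 20 = 4.
So reporting 37 beats truth here (4 > 0).

37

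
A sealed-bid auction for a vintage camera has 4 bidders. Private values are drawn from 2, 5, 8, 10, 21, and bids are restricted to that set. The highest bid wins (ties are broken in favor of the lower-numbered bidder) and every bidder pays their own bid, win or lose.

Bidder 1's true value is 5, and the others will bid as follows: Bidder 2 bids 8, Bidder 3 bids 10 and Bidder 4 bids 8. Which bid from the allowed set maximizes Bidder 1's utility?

2

Bid 2: loses but pays 2, utility -2.
Bid 5: loses but pays 5, utility -5.
Bid 8: loses but pays 8, utility -8.
Bid 10: wins, pays 10, utility 5 - 10 = -5.
Bid 21: wins, pays 21, utility 5 - 21 = -16.
The best choice is 2 with utility -2.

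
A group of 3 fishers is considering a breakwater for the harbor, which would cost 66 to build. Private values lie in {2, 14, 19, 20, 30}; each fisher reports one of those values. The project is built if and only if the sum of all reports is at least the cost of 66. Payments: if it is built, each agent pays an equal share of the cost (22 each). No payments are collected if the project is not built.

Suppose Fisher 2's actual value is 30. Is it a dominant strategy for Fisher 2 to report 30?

Check each profile of the others' reports and compare truth against every alternative report.
Others report (14, 30): truth gives 8, best alternative gives 0.
Others report (19, 19): truth gives 8, best alternative gives 0.
Others report (19, 20): truth gives 8, best alternative gives 0.
Others report (20, 19): truth gives 8, best alternative gives 0.
Others report (20, 20): truth gives 8, best alternative gives 0.
Others report (30, 14): truth gives 8, best alternative gives 0.
(Remaining 19 profiles checked similarly; truth is weakly best in each.)
In every case the truthful report is at least as good as any alternative, so it is a dominant strategy.

Yes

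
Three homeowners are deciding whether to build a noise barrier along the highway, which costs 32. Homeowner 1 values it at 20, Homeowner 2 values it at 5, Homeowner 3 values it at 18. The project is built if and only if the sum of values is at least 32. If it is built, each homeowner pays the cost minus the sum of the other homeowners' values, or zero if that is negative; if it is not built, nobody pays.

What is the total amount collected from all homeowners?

Total value 43 ≥ cost 32, so it is built.
Homeowner 1: others sum to 23; max(0, 32 - 23) = 9.
Homeowner 2: others sum to 38; max(0, 32 - 38) = 0.
Homeowner 3: others sum to 25; max(0, 32 - 25) = 7.
Total collected = 9 + 0 + 7 = 16.

16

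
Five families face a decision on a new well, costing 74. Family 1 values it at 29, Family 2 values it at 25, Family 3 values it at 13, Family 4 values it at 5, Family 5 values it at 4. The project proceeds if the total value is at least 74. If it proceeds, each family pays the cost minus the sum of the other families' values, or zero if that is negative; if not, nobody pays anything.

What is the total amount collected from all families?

66

Total value 76 ≥ cost 74, so it is built.
Family 1: others sum to 47; max(0, 74 - 47) = 27.
Family 2: others sum to 51; max(0, 74 - 51) = 23.
Family 3: others sum to 63; max(0, 74 - 63) = 11.
Family 4: others sum to 71; max(0, 74 - 71) = 3.
Family 5: others sum to 72; max(0, 74 - 72) = 2.
Total collected = 27 + 23 + 11 + 3 + 2 = 66.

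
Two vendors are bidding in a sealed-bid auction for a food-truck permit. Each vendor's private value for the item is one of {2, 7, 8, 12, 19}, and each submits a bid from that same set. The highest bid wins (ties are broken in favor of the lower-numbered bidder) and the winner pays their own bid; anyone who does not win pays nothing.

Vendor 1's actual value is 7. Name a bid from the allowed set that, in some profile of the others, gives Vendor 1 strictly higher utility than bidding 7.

Suppose Vendor 2 bids 2.
Bid 7: wins, pays 7, utility 7 - 7 = 0.
Bid 2: wins, pays 2, utility 7 - 2 = 5.
So bidding 2 beats truth here (5 > 0).

2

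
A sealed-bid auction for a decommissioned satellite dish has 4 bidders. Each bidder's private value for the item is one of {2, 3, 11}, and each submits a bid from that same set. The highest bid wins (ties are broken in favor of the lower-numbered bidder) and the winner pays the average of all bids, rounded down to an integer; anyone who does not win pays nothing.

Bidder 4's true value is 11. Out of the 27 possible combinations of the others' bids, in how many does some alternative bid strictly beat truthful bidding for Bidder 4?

Others bid (2, 2, 2): truth gives 7; bid 3 gives 9 > 7. Violating.
Others bid (2, 2, 3): truth gives 7; no alternative beats it.
Others bid (2, 2, 11): truth gives 0; no alternative beats it.
(Checking all 27 profiles: 1 has a profitable deviation, 26 do not.)

1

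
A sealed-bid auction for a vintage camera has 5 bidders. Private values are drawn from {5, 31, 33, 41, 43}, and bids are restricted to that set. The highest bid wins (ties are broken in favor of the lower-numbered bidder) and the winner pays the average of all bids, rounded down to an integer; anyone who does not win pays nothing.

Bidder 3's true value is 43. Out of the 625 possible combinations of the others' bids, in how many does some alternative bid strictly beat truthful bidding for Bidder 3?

82

Others bid (5, 5, 5, 5): truth gives 31; bid 31 gives 33 > 31. Violating.
Others bid (5, 5, 5, 31): truth gives 26; bid 31 gives 28 > 26. Violating.
Others bid (5, 5, 5, 33): truth gives 25; bid 33 gives 27 > 25. Violating.
Others bid (5, 5, 31, 5): truth gives 26; bid 31 gives 28 > 26. Violating.
Others bid (5, 5, 5, 41): truth gives 24; no alternative beats it.
Others bid (5, 5, 5, 43): truth gives 23; no alternative beats it.
(Checking all 625 profiles: 82 have a profitable deviation, 543 do not.)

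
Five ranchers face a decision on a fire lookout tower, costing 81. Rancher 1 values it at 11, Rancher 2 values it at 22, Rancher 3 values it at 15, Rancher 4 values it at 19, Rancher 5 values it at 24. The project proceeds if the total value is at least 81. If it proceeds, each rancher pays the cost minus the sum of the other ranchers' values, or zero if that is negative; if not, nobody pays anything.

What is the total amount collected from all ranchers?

Total value 91 ≥ cost 81, so it is built.
Rancher 1: others sum to 80; max(0, 81 - 80) = 1.
Rancher 2: others sum to 69; max(0, 81 - 69) = 12.
Rancher 3: others sum to 76; max(0, 81 - 76) = 5.
Rancher 4: others sum to 72; max(0, 81 - 72) = 9.
Rancher 5: others sum to 67; max(0, 81 - 67) = 14.
Total collected = 1 + 12 + 5 + 9 + 14 = 41.

41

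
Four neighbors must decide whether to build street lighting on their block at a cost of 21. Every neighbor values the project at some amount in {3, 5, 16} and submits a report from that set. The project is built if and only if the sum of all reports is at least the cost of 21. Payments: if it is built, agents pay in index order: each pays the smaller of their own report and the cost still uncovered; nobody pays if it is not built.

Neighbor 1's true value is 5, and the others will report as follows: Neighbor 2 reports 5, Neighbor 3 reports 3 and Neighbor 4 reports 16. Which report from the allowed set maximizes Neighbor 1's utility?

Report 3: project built, pays 3, utility 5 - 3 = 2.
Report 5: project built, pays 5, utility 5 - 5 = 0.
Report 16: project built, pays 16, utility 5 - 16 = -11.
The best choice is 3 with utility 2.

3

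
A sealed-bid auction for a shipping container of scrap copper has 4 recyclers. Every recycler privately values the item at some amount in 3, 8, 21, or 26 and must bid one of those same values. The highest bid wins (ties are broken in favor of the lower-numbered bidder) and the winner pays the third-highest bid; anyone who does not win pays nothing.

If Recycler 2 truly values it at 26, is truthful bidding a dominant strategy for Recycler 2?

Check each profile of the others' bids and compare truth against every alternative bid.
Others bid (3, 3, 26): truth gives 23, best alternative gives 0.
Others bid (3, 26, 3): truth gives 23, best alternative gives 0.
Others bid (21, 3, 3): truth gives 23, best alternative gives 0.
Others bid (3, 8, 26): truth gives 18, best alternative gives 0.
Others bid (3, 26, 8): truth gives 18, best alternative gives 0.
Others bid (8, 3, 26): truth gives 18, best alternative gives 0.
(Remaining 58 profiles checked similarly; truth is weakly best in each.)
In every case the truthful bid is at least as good as any alternative, so it is a dominant strategy.

Yes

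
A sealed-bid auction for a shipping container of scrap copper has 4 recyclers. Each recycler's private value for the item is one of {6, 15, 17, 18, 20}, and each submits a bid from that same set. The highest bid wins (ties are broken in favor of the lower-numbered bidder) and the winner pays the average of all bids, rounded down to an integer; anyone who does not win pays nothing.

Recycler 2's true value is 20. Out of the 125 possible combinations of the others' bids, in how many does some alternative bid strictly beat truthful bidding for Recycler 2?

Others bid (6, 6, 6): truth gives 11; bid 15 gives 12 > 11. Violating.
Others bid (6, 6, 15): truth gives 9; bid 15 gives 10 > 9. Violating.
Others bid (6, 6, 17): truth gives 8; bid 17 gives 9 > 8. Violating.
Others bid (6, 15, 6): truth gives 9; bid 15 gives 10 > 9. Violating.
Others bid (6, 6, 18): truth gives 8; no alternative beats it.
Others bid (6, 6, 20): truth gives 7; no alternative beats it.
(Checking all 125 profiles: 29 have a profitable deviation, 96 do not.)

29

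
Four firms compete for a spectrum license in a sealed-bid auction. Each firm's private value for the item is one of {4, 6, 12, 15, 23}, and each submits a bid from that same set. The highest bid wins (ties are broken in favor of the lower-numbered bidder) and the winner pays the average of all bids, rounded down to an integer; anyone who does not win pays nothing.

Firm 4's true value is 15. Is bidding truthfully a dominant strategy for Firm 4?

Consider the case where Firm 1 bids 4, Firm 2 bids 4 and Firm 3 bids 4.
Truthful bid 15: wins, pays 6, utility 15 - 6 = 9.
Bid 6 instead: wins, pays 4, utility 15 - 4 = 11.
Since 11 > 9, bidding 6 is strictly better here, so truthful bidding is not dominant.

No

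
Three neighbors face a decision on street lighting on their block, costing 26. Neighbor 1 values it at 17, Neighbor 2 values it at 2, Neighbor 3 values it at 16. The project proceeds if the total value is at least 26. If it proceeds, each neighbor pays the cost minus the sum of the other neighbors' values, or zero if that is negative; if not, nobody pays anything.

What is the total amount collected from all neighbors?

Total value 35 ≥ cost 26, so it is built.
Neighbor 1: others sum to 18; max(0, 26 - 18) = 8.
Neighbor 2: others sum to 33; max(0, 26 - 33) = 0.
Neighbor 3: others sum to 19; max(0, 26 - 19) = 7.
Total collected = 8 + 0 + 7 = 15.

15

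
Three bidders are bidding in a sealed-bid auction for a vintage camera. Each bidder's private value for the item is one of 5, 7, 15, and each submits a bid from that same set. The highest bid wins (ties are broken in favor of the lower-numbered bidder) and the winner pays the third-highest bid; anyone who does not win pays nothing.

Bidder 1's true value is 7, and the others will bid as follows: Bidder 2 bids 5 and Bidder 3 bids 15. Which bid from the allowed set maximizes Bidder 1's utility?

15

Bid 5: loses, pays 0, utility 0.
Bid 7: loses, pays 0, utility 0.
Bid 15: wins, pays 5, utility 7 - 5 = 2.
The best choice is 15 with utility 2.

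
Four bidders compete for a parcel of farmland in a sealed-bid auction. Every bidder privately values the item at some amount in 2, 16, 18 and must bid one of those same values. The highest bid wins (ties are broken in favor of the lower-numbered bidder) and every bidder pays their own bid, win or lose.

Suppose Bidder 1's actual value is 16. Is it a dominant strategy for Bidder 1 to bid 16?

No

Consider the case where Bidder 2 bids 2, Bidder 3 bids 2 and Bidder 4 bids 2.
Truthful bid 16: wins, pays 16, utility 16 - 16 = 0.
Bid 2 instead: wins, pays 2, utility 16 - 2 = 14.
Since 14 > 0, bidding 2 is strictly better here, so truthful bidding is not dominant.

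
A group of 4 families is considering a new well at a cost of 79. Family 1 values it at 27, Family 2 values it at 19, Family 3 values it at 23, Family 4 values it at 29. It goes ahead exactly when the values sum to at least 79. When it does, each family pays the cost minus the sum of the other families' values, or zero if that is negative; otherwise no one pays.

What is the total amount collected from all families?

Total value 98 ≥ cost 79, so it is built.
Family 1: others sum to 71; max(0, 79 - 71) = 8.
Family 2: others sum to 79; max(0, 79 - 79) = 0.
Family 3: others sum to 75; max(0, 79 - 75) = 4.
Family 4: others sum to 69; max(0, 79 - 69) = 10.
Total collected = 8 + 0 + 4 + 10 = 22.

22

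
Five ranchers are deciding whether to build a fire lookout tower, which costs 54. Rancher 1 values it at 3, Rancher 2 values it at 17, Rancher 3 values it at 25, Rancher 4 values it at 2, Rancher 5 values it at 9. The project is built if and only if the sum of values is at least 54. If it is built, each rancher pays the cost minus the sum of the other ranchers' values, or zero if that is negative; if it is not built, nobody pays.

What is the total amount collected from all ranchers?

46

Total value 56 ≥ cost 54, so it is built.
Rancher 1: others sum to 53; max(0, 54 - 53) = 1.
Rancher 2: others sum to 39; max(0, 54 - 39) = 15.
Rancher 3: others sum to 31; max(0, 54 - 31) = 23.
Rancher 4: others sum to 54; max(0, 54 - 54) = 0.
Rancher 5: others sum to 47; max(0, 54 - 47) = 7.
Total collected = 1 + 15 + 23 + 0 + 7 = 46.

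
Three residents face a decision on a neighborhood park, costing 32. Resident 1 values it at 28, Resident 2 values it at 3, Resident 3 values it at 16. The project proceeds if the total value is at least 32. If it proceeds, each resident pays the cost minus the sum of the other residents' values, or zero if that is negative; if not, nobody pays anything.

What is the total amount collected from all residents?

Total value 47 ≥ cost 32, so it is built.
Resident 1: others sum to 19; max(0, 32 - 19) = 13.
Resident 2: others sum to 44; max(0, 32 - 44) = 0.
Resident 3: others sum to 31; max(0, 32 - 31) = 1.
Total collected = 13 + 0 + 1 = 14.

14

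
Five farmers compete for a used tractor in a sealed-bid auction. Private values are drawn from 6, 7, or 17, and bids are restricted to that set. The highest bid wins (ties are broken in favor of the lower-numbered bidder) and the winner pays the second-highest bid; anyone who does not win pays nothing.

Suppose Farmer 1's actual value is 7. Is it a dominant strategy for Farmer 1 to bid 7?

Yes

Check each profile of the others' bids and compare truth against every alternative bid.
Others bid (6, 6, 6, 6): truth gives 1, best alternative gives 1.
Others bid (6, 6, 6, 7): truth gives 0, best alternative gives 0.
Others bid (6, 6, 6, 17): truth gives 0, best alternative gives 0.
Others bid (6, 6, 7, 6): truth gives 0, best alternative gives 0.
Others bid (6, 6, 7, 7): truth gives 0, best alternative gives 0.
Others bid (6, 6, 7, 17): truth gives 0, best alternative gives 0.
(Remaining 75 profiles checked similarly; truth is weakly best in each.)
In every case the truthful bid is at least as good as any alternative, so it is a dominant strategy.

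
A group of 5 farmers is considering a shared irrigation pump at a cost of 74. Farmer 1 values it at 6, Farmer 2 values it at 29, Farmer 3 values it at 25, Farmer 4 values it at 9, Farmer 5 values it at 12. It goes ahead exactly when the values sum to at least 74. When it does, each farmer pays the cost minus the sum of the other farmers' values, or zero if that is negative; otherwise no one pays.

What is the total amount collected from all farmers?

Total value 81 ≥ cost 74, so it is built.
Farmer 1: others sum to 75; max(0, 74 - 75) = 0.
Farmer 2: others sum to 52; max(0, 74 - 52) = 22.
Farmer 3: others sum to 56; max(0, 74 - 56) = 18.
Farmer 4: others sum to 72; max(0, 74 - 72) = 2.
Farmer 5: others sum to 69; max(0, 74 - 69) = 5.
Total collected = 0 + 22 + 18 + 2 + 5 = 47.

47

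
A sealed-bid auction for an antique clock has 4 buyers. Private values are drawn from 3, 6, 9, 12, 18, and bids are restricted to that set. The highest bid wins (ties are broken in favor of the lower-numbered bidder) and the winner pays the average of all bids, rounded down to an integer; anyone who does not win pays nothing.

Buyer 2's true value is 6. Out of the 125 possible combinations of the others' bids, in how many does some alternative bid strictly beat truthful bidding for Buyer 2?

1

Others bid (6, 3, 3): truth gives 0; bid 9 gives 1 > 0. Violating.
Others bid (3, 3, 3): truth gives 3; no alternative beats it.
Others bid (3, 3, 6): truth gives 2; no alternative beats it.
(Checking all 125 profiles: 1 has a profitable deviation, 124 do not.)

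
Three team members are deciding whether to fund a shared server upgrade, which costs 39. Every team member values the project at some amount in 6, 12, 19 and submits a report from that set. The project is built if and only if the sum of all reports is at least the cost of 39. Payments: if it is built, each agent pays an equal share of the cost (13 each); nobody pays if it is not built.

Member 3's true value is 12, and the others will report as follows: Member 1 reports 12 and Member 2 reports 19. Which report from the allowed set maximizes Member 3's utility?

Report 6: project not built, utility 0.
Report 12: project built, pays 13, utility 12 - 13 = -1.
Report 19: project built, pays 13, utility 12 - 13 = -1.
The best choice is 6 with utility 0.

6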